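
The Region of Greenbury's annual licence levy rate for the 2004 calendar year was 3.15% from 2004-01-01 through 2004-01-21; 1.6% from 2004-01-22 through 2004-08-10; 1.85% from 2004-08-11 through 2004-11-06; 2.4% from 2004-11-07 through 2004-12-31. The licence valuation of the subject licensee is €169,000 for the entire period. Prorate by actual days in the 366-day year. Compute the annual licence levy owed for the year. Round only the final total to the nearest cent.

€3,159.05

2004-01-01 to 2004-01-21: 21 days at 3.15% → €169,000 × 3.15% × 21/366 = €305.4467
2004-01-22 to 2004-08-10: 202 days at 1.6% → €169,000 × 1.6% × 202/366 = €1,492.3716
2004-08-11 to 2004-11-06: 88 days at 1.85% → €169,000 × 1.85% × 88/366 = €751.7268
2004-11-07 to 2004-12-31: 55 days at 2.4% → €169,000 × 2.4% × 55/366 = €609.5082
Total = €3,159.0533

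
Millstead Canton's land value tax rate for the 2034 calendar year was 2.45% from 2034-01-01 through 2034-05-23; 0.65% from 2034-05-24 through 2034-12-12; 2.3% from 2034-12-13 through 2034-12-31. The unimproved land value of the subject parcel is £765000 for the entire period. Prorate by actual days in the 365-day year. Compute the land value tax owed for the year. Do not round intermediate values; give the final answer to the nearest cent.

2034-01-01 to 2034-05-23: 143 days at 2.45% → £765000 × 2.45% × 143/365 = £7342.9521
2034-05-24 to 2034-12-12: 203 days at 0.65% → £765000 × 0.65% × 203/365 = £2765.5274
2034-12-13 to 2034-12-31: 19 days at 2.3% → £765000 × 2.3% × 19/365 = £915.9041
Total = £11024.3836

£11024.38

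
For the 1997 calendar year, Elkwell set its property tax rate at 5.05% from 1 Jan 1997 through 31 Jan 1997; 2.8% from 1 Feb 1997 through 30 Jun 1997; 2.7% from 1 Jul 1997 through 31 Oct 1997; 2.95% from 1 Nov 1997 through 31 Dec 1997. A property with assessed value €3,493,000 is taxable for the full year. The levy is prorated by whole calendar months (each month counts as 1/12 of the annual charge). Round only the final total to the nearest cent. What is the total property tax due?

1 Jan – 31 Jan 1997: 1 month at 5.05% → €3,493,000 × 5.05% × 1/12 = €14,699.7083
1 Feb – 30 Jun 1997: 5 months at 2.8% → €3,493,000 × 2.8% × 5/12 = €40,751.6667
1 Jul – 31 Oct 1997: 4 months at 2.7% → €3,493,000 × 2.7% × 4/12 = €31,437.0000
1 Nov – 31 Dec 1997: 2 months at 2.95% → €3,493,000 × 2.95% × 2/12 = €17,173.9167
Total = €104,062.2917

€104,062.29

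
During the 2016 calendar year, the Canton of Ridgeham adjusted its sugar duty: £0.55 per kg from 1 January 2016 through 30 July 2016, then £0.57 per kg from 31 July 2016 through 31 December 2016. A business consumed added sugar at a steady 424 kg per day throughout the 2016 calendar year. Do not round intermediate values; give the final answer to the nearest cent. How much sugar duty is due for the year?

£86657.12

1 January – 30 July 2016: 212 days × 424 kg/day = 89,888 kg at £0.55/kg → £49438.40
31 July – 31 December 2016: 154 days × 424 kg/day = 65,296 kg at £0.57/kg → £37218.72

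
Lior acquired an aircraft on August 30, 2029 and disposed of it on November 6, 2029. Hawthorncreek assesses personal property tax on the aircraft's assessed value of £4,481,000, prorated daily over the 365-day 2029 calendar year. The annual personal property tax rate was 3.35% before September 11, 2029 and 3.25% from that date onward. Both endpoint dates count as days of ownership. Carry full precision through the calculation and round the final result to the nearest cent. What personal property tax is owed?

August 30 – September 10, 2029: 12 days at 3.35% → £4,481,000 × 3.35% × 12/365 = £4,935.2384
September 11 – November 6, 2029: 57 days at 3.25% → £4,481,000 × 3.25% × 57/365 = £22,742.6096
Total = £27,677.8479

£27,677.85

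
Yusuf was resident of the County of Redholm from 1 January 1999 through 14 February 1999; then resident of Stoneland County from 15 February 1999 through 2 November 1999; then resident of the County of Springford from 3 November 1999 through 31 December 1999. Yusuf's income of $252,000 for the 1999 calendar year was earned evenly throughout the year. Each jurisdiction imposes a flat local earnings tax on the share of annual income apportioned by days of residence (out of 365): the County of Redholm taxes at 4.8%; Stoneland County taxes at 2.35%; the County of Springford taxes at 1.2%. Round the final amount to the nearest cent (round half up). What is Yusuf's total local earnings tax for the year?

The County of Redholm, 1 January – 14 February 1999: 45 days → $252,000 × 4.8% × 45/365 = $1,491.2877
Stoneland County, 15 February – 2 November 1999: 261 days → $252,000 × 2.35% × 261/365 = $4,234.6356
The County of Springford, 3 November – 31 December 1999: 59 days → $252,000 × 1.2% × 59/365 = $488.8110
Total = $6,214.7342

$6,214.73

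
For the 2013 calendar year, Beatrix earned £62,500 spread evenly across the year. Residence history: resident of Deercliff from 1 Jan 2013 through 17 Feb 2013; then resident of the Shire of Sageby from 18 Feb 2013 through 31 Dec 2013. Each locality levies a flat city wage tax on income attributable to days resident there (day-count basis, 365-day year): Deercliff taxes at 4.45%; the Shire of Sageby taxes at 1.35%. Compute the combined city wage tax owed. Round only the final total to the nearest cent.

£1,098.54

Deercliff, 1 Jan – 17 Feb 2013: 48 days → £62,500 × 4.45% × 48/365 = £365.7534
The Shire of Sageby, 18 Feb – 31 Dec 2013: 317 days → £62,500 × 1.35% × 317/365 = £732.7911
Total = £1,098.5445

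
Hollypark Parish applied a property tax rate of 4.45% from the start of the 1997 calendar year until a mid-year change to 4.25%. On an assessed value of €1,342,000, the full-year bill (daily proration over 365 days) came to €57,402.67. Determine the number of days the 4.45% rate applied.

Let d = days at the first rate; then 365 − d days at the second rate.
€1,342,000 × [4.45%·d + 4.25%·(365−d)] / 365 = €57,402.67
Solving gives d = 50, so the new rate took effect on February 20, 1997.

50 days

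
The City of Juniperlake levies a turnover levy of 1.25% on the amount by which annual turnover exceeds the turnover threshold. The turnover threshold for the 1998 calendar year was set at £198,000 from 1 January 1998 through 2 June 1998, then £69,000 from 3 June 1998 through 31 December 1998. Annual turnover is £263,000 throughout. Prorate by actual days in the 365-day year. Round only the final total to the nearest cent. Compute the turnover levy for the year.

1 January – 2 June 1998: 153 days, exemption £198,000 → (£263,000 − £198,000) × 1.25% × 153/365 = £340.5822
3 June – 31 December 1998: 212 days, exemption £69,000 → (£263,000 − £69,000) × 1.25% × 212/365 = £1,408.4932
Total = £1,749.0753

£1,749.08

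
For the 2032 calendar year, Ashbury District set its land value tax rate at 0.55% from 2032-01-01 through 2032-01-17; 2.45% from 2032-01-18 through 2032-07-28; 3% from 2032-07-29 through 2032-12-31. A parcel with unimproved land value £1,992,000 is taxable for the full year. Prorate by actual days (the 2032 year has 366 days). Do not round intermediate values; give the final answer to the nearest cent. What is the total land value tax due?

£51,715.80

2032-01-01 to 2032-01-17: 17 days at 0.55% → £1,992,000 × 0.55% × 17/366 = £508.8852
2032-01-18 to 2032-07-28: 193 days at 2.45% → £1,992,000 × 2.45% × 193/366 = £25,735.4426
2032-07-29 to 2032-12-31: 156 days at 3% → £1,992,000 × 3% × 156/366 = £25,471.4754
Total = £51,715.8033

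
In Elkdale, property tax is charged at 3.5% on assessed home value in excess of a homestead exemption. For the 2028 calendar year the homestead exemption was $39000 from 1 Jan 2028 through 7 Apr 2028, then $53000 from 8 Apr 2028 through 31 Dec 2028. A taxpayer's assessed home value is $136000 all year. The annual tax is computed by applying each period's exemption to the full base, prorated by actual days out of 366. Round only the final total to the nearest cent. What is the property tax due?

$3036.20

1 Jan – 7 Apr 2028: 98 days, exemption $39000 → ($136000 − $39000) × 3.5% × 98/366 = $909.0437
8 Apr – 31 Dec 2028: 268 days, exemption $53000 → ($136000 − $53000) × 3.5% × 268/366 = $2127.1585
Total = $3036.2022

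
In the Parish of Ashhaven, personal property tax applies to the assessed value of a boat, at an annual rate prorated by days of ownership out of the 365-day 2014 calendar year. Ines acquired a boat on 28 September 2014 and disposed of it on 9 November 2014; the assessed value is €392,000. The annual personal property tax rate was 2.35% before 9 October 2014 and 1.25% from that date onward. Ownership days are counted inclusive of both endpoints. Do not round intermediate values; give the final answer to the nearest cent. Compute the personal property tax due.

28 September – 8 October 2014: 11 days at 2.35% → €392,000 × 2.35% × 11/365 = €277.6219
9 October – 9 November 2014: 32 days at 1.25% → €392,000 × 1.25% × 32/365 = €429.5890
Total = €707.2110

€707.21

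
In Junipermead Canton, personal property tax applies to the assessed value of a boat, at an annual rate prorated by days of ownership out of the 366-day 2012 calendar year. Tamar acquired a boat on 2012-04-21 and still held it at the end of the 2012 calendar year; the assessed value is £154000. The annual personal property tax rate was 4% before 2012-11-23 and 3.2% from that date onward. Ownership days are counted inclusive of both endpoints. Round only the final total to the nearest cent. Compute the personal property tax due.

2012-04-21 to 2012-11-22: 216 days at 4% → £154000 × 4% × 216/366 = £3635.4098
2012-11-23 to 2012-12-31: 39 days at 3.2% → £154000 × 3.2% × 39/366 = £525.1148
Total = £4160.5246

£4160.52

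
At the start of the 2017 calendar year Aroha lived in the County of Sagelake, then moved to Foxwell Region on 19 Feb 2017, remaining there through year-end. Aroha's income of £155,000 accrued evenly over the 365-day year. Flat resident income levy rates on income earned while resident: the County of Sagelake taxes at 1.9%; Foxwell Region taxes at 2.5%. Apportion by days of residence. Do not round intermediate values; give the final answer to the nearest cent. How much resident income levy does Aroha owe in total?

The County of Sagelake, 1 Jan – 18 Feb 2017: 49 days → £155,000 × 1.9% × 49/365 = £395.3562
Foxwell Region, 19 Feb – 31 Dec 2017: 316 days → £155,000 × 2.5% × 316/365 = £3,354.7945
Total = £3,750.1507

£3,750.15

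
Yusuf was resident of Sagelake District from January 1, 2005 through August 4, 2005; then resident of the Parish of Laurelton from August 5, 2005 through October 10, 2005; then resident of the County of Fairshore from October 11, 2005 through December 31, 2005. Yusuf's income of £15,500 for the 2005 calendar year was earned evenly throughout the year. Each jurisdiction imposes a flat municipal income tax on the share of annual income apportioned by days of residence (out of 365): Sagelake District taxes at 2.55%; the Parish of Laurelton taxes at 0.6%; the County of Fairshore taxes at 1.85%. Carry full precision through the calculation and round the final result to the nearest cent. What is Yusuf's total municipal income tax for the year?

£315.39

Sagelake District, January 1 – August 4, 2005: 216 days → £15,500 × 2.55% × 216/365 = £233.9014
The Parish of Laurelton, August 5 – October 10, 2005: 67 days → £15,500 × 0.6% × 67/365 = £17.0712
The County of Fairshore, October 11 – December 31, 2005: 82 days → £15,500 × 1.85% × 82/365 = £64.4205
Total = £315.3932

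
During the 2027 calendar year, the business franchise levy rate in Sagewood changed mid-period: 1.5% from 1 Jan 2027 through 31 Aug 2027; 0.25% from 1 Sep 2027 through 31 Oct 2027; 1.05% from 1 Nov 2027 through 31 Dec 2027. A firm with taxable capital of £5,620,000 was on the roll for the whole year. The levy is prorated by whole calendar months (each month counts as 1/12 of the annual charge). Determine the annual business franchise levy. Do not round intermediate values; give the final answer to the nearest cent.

1 Jan – 31 Aug 2027: 8 months at 1.5% → £5,620,000 × 1.5% × 8/12 = £56,200.0000
1 Sep – 31 Oct 2027: 2 months at 0.25% → £5,620,000 × 0.25% × 2/12 = £2,341.6667
1 Nov – 31 Dec 2027: 2 months at 1.05% → £5,620,000 × 1.05% × 2/12 = £9,835.0000
Total = £68,376.6667

£68,376.67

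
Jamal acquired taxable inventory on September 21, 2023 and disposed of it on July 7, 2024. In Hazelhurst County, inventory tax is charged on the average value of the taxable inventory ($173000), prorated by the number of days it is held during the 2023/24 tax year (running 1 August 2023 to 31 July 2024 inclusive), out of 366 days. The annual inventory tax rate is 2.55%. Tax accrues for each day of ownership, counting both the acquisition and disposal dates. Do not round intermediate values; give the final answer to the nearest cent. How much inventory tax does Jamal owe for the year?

Days held (September 21, 2023 – July 7, 2024): 291 out of 366
Tax = $173000 × 2.55% × 291/366 = $3507.5041

$3507.50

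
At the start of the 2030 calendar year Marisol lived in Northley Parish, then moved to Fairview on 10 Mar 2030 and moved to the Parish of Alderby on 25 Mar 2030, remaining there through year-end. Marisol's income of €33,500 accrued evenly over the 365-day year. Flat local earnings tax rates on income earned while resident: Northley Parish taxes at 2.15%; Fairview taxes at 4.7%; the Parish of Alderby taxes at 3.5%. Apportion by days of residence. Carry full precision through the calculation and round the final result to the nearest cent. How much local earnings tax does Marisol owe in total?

Northley Parish, 1 Jan – 9 Mar 2030: 68 days → €33,500 × 2.15% × 68/365 = €134.1836
Fairview, 10 Mar – 24 Mar 2030: 15 days → €33,500 × 4.7% × 15/365 = €64.7055
The Parish of Alderby, 25 Mar – 31 Dec 2030: 282 days → €33,500 × 3.5% × 282/365 = €905.8767
Total = €1,104.7658

€1,104.77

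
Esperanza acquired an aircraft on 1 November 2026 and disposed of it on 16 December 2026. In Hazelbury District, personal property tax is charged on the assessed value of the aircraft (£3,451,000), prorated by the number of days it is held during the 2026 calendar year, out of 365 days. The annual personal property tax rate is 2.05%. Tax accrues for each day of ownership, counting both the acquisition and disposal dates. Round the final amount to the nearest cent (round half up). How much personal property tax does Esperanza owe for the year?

£8,915.87

Days held (1 November – 16 December 2026): 46 out of 365
Tax = £3,451,000 × 2.05% × 46/365 = £8,915.8712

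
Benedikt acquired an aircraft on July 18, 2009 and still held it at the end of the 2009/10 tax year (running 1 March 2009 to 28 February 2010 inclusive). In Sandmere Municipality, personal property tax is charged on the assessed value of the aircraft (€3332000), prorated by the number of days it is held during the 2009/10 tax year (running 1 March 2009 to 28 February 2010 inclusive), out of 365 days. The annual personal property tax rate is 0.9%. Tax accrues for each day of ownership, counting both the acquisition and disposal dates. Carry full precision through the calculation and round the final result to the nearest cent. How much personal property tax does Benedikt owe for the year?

€18567.91

Days held (July 18, 2009 – February 28, 2010): 226 out of 365
Tax = €3332000 × 0.9% × 226/365 = €18567.9123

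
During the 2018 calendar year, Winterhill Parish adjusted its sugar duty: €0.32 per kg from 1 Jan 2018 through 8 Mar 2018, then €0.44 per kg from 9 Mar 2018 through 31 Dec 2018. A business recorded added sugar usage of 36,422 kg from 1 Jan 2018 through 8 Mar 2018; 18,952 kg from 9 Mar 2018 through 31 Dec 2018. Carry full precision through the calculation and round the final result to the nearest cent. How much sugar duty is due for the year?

€19,993.92

1 Jan – 8 Mar 2018: 36,422 kg at €0.32/kg → €11,655.04
9 Mar – 31 Dec 2018: 18,952 kg at €0.44/kg → €8,338.88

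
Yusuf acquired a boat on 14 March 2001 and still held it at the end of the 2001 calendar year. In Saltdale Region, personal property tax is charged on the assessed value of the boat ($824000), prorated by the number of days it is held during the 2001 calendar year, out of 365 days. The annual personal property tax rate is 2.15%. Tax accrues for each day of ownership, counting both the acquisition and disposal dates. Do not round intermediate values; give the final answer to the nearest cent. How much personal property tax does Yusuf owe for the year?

$14221.34

Days held (14 March – 31 December 2001): 293 out of 365
Tax = $824000 × 2.15% × 293/365 = $14221.3370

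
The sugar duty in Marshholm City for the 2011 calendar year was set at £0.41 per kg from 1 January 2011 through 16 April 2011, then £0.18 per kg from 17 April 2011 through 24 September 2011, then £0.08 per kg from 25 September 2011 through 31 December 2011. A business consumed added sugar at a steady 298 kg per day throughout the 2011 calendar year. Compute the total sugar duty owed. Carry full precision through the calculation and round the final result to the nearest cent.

£23,923.44

1 January – 16 April 2011: 106 days × 298 kg/day = 31,588 kg at £0.41/kg → £12,951.08
17 April – 24 September 2011: 161 days × 298 kg/day = 47,978 kg at £0.18/kg → £8,636.04
25 September – 31 December 2011: 98 days × 298 kg/day = 29,204 kg at £0.08/kg → £2,336.32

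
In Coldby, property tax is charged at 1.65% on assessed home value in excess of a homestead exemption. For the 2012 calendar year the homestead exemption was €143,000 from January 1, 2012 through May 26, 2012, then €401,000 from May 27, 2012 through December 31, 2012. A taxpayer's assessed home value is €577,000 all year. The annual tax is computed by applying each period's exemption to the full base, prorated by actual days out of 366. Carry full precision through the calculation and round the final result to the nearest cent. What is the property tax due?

January 1 – May 26, 2012: 147 days, exemption €143,000 → (€577,000 − €143,000) × 1.65% × 147/366 = €2,876.1393
May 27 – December 31, 2012: 219 days, exemption €401,000 → (€577,000 − €401,000) × 1.65% × 219/366 = €1,737.6393
Total = €4,613.7787

€4,613.78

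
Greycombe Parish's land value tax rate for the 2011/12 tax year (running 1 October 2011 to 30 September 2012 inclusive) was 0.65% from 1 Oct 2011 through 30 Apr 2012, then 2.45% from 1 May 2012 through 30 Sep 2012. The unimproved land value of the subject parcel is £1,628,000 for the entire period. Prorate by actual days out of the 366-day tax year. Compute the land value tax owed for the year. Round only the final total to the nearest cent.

1 Oct 2011 – 30 Apr 2012: 213 days at 0.65% → £1,628,000 × 0.65% × 213/366 = £6,158.3770
1 May – 30 Sep 2012: 153 days at 2.45% → £1,628,000 × 2.45% × 153/366 = £16,673.6557
Total = £22,832.0328

£22,832.03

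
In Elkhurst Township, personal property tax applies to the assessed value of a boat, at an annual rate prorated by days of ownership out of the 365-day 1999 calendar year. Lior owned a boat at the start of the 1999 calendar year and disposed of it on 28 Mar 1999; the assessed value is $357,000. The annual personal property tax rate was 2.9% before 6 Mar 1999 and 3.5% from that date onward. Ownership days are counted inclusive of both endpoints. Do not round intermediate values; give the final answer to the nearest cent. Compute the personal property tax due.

$2,602.68

1 Jan – 5 Mar 1999: 64 days at 2.9% → $357,000 × 2.9% × 64/365 = $1,815.3205
6 Mar – 28 Mar 1999: 23 days at 3.5% → $357,000 × 3.5% × 23/365 = $787.3562
Total = $2,602.6767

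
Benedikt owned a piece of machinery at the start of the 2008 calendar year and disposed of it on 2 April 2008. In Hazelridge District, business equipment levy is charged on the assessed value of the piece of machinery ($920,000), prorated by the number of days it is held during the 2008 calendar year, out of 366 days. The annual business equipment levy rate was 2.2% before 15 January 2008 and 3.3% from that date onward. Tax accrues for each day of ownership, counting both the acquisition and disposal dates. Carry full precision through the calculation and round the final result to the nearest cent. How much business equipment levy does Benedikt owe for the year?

$7,327.32

1 January – 14 January 2008: 14 days at 2.2% → $920,000 × 2.2% × 14/366 = $774.2077
15 January – 2 April 2008: 79 days at 3.3% → $920,000 × 3.3% × 79/366 = $6,553.1148
Total = $7,327.3224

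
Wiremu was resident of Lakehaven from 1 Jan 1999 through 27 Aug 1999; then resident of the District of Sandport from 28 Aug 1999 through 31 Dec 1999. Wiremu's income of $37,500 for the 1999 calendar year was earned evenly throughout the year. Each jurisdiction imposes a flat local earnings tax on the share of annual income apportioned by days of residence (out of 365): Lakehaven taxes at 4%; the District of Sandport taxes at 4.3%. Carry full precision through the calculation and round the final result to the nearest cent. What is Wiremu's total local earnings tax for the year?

Lakehaven, 1 Jan – 27 Aug 1999: 239 days → $37,500 × 4% × 239/365 = $982.1918
The District of Sandport, 28 Aug – 31 Dec 1999: 126 days → $37,500 × 4.3% × 126/365 = $556.6438
Total = $1,538.8356

$1,538.84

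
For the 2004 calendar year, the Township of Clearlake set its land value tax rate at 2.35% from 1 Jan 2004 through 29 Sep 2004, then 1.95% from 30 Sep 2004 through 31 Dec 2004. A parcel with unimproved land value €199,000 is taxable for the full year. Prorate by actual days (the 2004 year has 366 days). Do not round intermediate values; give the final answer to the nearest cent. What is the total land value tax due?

1 Jan – 29 Sep 2004: 273 days at 2.35% → €199,000 × 2.35% × 273/366 = €3,488.2090
30 Sep – 31 Dec 2004: 93 days at 1.95% → €199,000 × 1.95% × 93/366 = €986.0287
Total = €4,474.2377

€4,474.24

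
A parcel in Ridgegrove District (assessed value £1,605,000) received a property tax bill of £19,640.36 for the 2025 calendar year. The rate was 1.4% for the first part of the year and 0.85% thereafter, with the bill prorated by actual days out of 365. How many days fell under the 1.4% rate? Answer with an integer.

Let d = days at the first rate; then 365 − d days at the second rate.
£1,605,000 × [1.4%·d + 0.85%·(365−d)] / 365 = £19,640.36
Solving gives d = 248, so the new rate took effect on 6 September 2025.

248 days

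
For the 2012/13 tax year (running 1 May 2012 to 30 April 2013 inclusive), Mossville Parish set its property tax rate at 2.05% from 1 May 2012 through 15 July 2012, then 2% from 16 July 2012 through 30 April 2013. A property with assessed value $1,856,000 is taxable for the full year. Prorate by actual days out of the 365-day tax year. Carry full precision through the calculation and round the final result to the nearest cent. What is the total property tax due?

1 May – 15 July 2012: 76 days at 2.05% → $1,856,000 × 2.05% × 76/365 = $7,922.3233
16 July 2012 – 30 April 2013: 289 days at 2% → $1,856,000 × 2% × 289/365 = $29,390.9041
Total = $37,313.2274

$37,313.23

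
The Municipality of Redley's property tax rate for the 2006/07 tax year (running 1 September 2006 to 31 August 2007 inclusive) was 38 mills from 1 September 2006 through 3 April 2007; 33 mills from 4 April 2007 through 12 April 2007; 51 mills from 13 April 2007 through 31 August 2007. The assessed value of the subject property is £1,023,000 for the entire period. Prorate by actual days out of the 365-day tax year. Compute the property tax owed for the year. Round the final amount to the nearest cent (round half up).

£43,885.30

1 September 2006 – 3 April 2007: 215 days at 38 mills → £1,023,000 × 3.8% × 215/365 = £22,898.3836
4 April – 12 April 2007: 9 days at 33 mills → £1,023,000 × 3.3% × 9/365 = £832.4137
13 April – 31 August 2007: 141 days at 51 mills → £1,023,000 × 5.1% × 141/365 = £20,154.5014
Total = £43,885.2986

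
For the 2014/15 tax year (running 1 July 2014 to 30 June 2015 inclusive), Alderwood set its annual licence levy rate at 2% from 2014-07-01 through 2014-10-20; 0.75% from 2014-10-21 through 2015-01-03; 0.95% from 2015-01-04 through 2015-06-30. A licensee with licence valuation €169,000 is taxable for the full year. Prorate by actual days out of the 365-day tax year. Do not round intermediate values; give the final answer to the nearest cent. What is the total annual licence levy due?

€2,080.55

2014-07-01 to 2014-10-20: 112 days at 2% → €169,000 × 2% × 112/365 = €1,037.1507
2014-10-21 to 2015-01-03: 75 days at 0.75% → €169,000 × 0.75% × 75/365 = €260.4452
2015-01-04 to 2015-06-30: 178 days at 0.95% → €169,000 × 0.95% × 178/365 = €782.9562
Total = €2,080.5521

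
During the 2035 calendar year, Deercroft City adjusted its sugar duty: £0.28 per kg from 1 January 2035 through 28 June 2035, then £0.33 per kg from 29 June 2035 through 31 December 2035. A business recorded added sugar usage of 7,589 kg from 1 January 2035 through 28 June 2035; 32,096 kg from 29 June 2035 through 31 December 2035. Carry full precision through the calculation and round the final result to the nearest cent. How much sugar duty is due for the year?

1 January – 28 June 2035: 7,589 kg at £0.28/kg → £2,124.92
29 June – 31 December 2035: 32,096 kg at £0.33/kg → £10,591.68

£12,716.60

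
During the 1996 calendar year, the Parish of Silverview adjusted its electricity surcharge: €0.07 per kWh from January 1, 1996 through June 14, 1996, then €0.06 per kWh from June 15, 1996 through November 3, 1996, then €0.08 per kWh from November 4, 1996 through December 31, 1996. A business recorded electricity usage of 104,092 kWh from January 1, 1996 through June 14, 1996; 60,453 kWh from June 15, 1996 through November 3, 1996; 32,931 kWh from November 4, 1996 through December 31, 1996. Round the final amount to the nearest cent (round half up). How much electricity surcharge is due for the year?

€13,548.10

January 1 – June 14, 1996: 104,092 kWh at €0.07/kWh → €7,286.44
June 15 – November 3, 1996: 60,453 kWh at €0.06/kWh → €3,627.18
November 4 – December 31, 1996: 32,931 kWh at €0.08/kWh → €2,634.48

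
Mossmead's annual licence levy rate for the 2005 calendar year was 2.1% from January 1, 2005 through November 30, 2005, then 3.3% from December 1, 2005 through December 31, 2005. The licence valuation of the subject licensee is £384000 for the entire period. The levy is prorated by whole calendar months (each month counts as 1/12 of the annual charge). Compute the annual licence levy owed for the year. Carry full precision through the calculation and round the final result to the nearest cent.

£8448.00

January 1 – November 30, 2005: 11 months at 2.1% → £384000 × 2.1% × 11/12 = £7392.0000
December 1 – December 31, 2005: 1 month at 3.3% → £384000 × 3.3% × 1/12 = £1056.0000
Total = £8448.0000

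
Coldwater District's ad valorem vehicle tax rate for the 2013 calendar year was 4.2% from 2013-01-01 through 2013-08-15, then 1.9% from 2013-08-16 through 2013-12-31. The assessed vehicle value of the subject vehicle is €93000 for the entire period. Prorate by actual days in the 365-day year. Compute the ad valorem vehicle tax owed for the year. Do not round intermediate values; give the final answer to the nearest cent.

2013-01-01 to 2013-08-15: 227 days at 4.2% → €93000 × 4.2% × 227/365 = €2429.2110
2013-08-16 to 2013-12-31: 138 days at 1.9% → €93000 × 1.9% × 138/365 = €668.0712
Total = €3097.2822

€3097.28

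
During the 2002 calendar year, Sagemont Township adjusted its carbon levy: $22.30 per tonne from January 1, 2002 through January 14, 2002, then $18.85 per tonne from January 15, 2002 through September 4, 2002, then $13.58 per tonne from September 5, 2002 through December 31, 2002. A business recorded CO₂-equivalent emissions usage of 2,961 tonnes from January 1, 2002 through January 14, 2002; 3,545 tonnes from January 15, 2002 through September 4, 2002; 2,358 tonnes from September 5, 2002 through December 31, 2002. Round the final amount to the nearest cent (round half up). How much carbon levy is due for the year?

January 1 – January 14, 2002: 2,961 tonnes at $22.30/tonne → $66,030.30
January 15 – September 4, 2002: 3,545 tonnes at $18.85/tonne → $66,823.25
September 5 – December 31, 2002: 2,358 tonnes at $13.58/tonne → $32,021.64

$164,875.19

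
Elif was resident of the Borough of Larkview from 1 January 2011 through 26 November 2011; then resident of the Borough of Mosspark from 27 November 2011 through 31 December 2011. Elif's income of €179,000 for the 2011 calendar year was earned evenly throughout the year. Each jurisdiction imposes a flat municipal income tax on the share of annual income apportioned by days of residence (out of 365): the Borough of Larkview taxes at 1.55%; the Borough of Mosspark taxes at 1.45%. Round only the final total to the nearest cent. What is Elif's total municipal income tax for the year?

€2,757.34

The Borough of Larkview, 1 January – 26 November 2011: 330 days → €179,000 × 1.55% × 330/365 = €2,508.4521
The Borough of Mosspark, 27 November – 31 December 2011: 35 days → €179,000 × 1.45% × 35/365 = €248.8836
Total = €2,757.3356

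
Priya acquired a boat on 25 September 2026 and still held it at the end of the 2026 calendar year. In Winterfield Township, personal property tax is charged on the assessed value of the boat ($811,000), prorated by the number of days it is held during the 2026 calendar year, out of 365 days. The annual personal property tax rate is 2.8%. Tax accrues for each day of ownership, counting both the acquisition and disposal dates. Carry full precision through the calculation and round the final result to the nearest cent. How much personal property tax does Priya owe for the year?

Days held (25 September – 31 December 2026): 98 out of 365
Tax = $811,000 × 2.8% × 98/365 = $6,096.9425

$6,096.94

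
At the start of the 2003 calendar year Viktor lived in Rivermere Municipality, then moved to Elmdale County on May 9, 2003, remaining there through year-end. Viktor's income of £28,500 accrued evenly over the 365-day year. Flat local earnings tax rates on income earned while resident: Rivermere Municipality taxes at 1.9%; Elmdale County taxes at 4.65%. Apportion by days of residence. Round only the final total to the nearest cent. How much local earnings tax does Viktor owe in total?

£1,050.40

Rivermere Municipality, January 1 – May 8, 2003: 128 days → £28,500 × 1.9% × 128/365 = £189.8959
Elmdale County, May 9 – December 31, 2003: 237 days → £28,500 × 4.65% × 237/365 = £860.5048
Total = £1,050.4007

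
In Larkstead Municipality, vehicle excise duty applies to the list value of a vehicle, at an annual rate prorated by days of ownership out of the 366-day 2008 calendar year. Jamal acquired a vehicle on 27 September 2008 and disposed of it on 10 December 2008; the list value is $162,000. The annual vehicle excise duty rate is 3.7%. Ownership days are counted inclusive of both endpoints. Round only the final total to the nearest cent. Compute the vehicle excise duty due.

Days held (27 September – 10 December 2008): 75 out of 366
Tax = $162,000 × 3.7% × 75/366 = $1,228.2787

$1,228.28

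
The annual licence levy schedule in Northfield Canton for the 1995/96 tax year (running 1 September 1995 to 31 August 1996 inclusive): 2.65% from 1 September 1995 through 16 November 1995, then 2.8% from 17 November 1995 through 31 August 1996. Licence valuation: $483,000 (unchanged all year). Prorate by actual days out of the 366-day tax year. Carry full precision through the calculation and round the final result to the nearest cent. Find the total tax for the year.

$13,371.58

1 September – 16 November 1995: 77 days at 2.65% → $483,000 × 2.65% × 77/366 = $2,692.7910
17 November 1995 – 31 August 1996: 289 days at 2.8% → $483,000 × 2.8% × 289/366 = $10,678.7869
Total = $13,371.5779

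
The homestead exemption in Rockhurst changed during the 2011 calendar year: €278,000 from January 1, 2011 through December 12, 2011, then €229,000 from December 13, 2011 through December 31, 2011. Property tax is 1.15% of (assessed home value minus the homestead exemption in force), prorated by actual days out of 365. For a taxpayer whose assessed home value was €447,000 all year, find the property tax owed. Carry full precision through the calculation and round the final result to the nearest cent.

€1,972.83

January 1 – December 12, 2011: 346 days, exemption €278,000 → (€447,000 − €278,000) × 1.15% × 346/365 = €1,842.3315
December 13 – December 31, 2011: 19 days, exemption €229,000 → (€447,000 − €229,000) × 1.15% × 19/365 = €130.5014
Total = €1,972.8329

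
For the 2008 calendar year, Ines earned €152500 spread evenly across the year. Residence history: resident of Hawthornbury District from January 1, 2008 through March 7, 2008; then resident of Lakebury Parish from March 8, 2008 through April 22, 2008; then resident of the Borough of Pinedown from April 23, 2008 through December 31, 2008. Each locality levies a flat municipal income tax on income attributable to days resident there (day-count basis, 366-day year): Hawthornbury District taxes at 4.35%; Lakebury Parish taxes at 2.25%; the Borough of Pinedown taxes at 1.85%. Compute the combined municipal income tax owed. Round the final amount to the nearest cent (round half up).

€3595.83

Hawthornbury District, January 1 – March 7, 2008: 67 days → €152500 × 4.35% × 67/366 = €1214.3750
Lakebury Parish, March 8 – April 22, 2008: 46 days → €152500 × 2.25% × 46/366 = €431.2500
The Borough of Pinedown, April 23 – December 31, 2008: 253 days → €152500 × 1.85% × 253/366 = €1950.2083
Total = €3595.8333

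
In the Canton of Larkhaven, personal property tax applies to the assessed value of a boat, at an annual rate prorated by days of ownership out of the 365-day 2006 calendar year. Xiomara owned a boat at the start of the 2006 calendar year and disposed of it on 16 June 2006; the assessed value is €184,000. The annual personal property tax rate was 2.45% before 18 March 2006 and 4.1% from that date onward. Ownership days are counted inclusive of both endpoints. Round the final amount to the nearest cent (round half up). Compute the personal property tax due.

€2,819.48

1 January – 17 March 2006: 76 days at 2.45% → €184,000 × 2.45% × 76/365 = €938.6521
18 March – 16 June 2006: 91 days at 4.1% → €184,000 × 4.1% × 91/365 = €1,880.8329
Total = €2,819.4849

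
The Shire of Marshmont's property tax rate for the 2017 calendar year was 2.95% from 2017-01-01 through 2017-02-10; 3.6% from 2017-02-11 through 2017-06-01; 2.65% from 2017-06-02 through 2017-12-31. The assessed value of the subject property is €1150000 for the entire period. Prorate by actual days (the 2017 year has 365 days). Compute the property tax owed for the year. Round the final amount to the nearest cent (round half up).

2017-01-01 to 2017-02-10: 41 days at 2.95% → €1150000 × 2.95% × 41/365 = €3810.7534
2017-02-11 to 2017-06-01: 111 days at 3.6% → €1150000 × 3.6% × 111/365 = €12590.1370
2017-06-02 to 2017-12-31: 213 days at 2.65% → €1150000 × 2.65% × 213/365 = €17784.0411
Total = €34184.9315

€34184.93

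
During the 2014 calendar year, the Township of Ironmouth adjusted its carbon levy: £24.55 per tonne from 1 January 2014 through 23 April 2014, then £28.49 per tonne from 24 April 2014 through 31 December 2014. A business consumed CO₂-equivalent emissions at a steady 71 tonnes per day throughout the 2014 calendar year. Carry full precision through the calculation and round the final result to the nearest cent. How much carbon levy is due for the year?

£706,707.73

1 January – 23 April 2014: 113 days × 71 tonnes/day = 8,023 tonnes at £24.55/tonne → £196,964.65
24 April – 31 December 2014: 252 days × 71 tonnes/day = 17,892 tonnes at £28.49/tonne → £509,743.08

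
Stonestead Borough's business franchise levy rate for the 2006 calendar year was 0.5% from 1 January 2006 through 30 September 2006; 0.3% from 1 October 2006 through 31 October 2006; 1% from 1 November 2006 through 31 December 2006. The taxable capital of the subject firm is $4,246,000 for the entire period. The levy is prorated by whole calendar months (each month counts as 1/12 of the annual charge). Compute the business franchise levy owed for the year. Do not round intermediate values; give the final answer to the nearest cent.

$24,060.67

1 January – 30 September 2006: 9 months at 0.5% → $4,246,000 × 0.5% × 9/12 = $15,922.5000
1 October – 31 October 2006: 1 month at 0.3% → $4,246,000 × 0.3% × 1/12 = $1,061.5000
1 November – 31 December 2006: 2 months at 1% → $4,246,000 × 1% × 2/12 = $7,076.6667
Total = $24,060.6667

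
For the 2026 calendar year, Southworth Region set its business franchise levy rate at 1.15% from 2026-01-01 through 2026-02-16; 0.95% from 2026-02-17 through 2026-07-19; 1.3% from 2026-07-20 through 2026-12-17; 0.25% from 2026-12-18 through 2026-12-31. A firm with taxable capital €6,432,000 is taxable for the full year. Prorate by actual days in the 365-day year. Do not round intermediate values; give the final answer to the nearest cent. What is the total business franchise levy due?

2026-01-01 to 2026-02-16: 47 days at 1.15% → €6,432,000 × 1.15% × 47/365 = €9,524.6466
2026-02-17 to 2026-07-19: 153 days at 0.95% → €6,432,000 × 0.95% × 153/365 = €25,613.4575
2026-07-20 to 2026-12-17: 151 days at 1.3% → €6,432,000 × 1.3% × 151/365 = €34,591.8247
2026-12-18 to 2026-12-31: 14 days at 0.25% → €6,432,000 × 0.25% × 14/365 = €616.7671
Total = €70,346.6959

€70,346.70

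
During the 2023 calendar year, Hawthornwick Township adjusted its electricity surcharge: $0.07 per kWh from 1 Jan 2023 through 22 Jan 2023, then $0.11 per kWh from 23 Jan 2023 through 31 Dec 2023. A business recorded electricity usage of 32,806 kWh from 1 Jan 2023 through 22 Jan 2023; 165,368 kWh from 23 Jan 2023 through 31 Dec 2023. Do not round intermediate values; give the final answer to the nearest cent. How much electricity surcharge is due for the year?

1 Jan – 22 Jan 2023: 32,806 kWh at $0.07/kWh → $2296.42
23 Jan – 31 Dec 2023: 165,368 kWh at $0.11/kWh → $18190.48

$20486.90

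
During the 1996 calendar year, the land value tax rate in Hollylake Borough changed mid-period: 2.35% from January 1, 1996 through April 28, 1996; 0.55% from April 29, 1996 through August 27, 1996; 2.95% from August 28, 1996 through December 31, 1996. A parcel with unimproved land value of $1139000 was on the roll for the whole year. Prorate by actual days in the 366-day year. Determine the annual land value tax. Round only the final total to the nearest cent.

January 1 – April 28, 1996: 119 days at 2.35% → $1139000 × 2.35% × 119/366 = $8702.7691
April 29 – August 27, 1996: 121 days at 0.55% → $1139000 × 0.55% × 121/366 = $2071.0505
August 28 – December 31, 1996: 126 days at 2.95% → $1139000 × 2.95% × 126/366 = $11567.3852
Total = $22341.2049

$22341.20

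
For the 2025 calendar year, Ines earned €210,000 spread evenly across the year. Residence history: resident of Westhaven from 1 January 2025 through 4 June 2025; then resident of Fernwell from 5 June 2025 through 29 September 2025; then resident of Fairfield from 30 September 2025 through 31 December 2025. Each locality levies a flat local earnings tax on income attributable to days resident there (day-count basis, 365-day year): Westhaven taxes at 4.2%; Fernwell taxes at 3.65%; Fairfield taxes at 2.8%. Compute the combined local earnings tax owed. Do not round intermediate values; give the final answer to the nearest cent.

Westhaven, 1 January – 4 June 2025: 155 days → €210,000 × 4.2% × 155/365 = €3,745.4795
Fernwell, 5 June – 29 September 2025: 117 days → €210,000 × 3.65% × 117/365 = €2,457.0000
Fairfield, 30 September – 31 December 2025: 93 days → €210,000 × 2.8% × 93/365 = €1,498.1918
Total = €7,700.6712

€7,700.67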